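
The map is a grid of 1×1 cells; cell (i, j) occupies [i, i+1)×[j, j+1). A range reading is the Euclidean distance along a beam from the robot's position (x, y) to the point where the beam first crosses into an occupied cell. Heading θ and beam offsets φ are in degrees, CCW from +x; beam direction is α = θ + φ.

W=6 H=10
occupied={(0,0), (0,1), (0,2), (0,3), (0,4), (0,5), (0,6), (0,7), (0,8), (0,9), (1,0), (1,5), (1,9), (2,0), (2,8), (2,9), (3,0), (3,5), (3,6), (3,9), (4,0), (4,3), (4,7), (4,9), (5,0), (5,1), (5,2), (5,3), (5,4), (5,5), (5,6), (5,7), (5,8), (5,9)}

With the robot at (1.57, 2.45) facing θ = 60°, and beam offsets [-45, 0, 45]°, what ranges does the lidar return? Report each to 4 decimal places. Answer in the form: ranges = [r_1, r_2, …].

beam 1: φ=-45°, α=15°
  cosα=0.9659 sinα=0.2588 | (1,2) | tMaxX 0.4452 tMaxY 2.1250 | tΔX 1.0353 tΔY 3.8637
    t=0.4452 [x] (2,2)
    t=1.4804 [x] (3,2)
    t=2.1250 [y] (3,3)
    t=2.5157 [x] (4,3) — stop
  → r_1 = 2.5157
beam 2: φ=0°, α=60°
  cosα=0.5000 sinα=0.8660 | (1,2) | tMaxX 0.8600 tMaxY 0.6351 | tΔX 2.0000 tΔY 1.1547
    t=0.6351 [y] (1,3)
    t=0.8600 [x] (2,3)
    t=1.7898 [y] (2,4)
    t=2.8600 [x] (3,4)
    t=2.9445 [y] (3,5) — stop
  → r_2 = 2.9445
beam 3: φ=45°, α=105°
  cosα=-0.2588 sinα=0.9659 | (1,2) | tMaxX 2.2023 tMaxY 0.5694 | tΔX 3.8637 tΔY 1.0353
    t=0.5694 [y] (1,3)
    t=1.6047 [y] (1,4)
    t=2.2023 [x] (0,4) — stop
  → r_3 = 2.2023

ranges = [2.5157, 2.9445, 2.2023]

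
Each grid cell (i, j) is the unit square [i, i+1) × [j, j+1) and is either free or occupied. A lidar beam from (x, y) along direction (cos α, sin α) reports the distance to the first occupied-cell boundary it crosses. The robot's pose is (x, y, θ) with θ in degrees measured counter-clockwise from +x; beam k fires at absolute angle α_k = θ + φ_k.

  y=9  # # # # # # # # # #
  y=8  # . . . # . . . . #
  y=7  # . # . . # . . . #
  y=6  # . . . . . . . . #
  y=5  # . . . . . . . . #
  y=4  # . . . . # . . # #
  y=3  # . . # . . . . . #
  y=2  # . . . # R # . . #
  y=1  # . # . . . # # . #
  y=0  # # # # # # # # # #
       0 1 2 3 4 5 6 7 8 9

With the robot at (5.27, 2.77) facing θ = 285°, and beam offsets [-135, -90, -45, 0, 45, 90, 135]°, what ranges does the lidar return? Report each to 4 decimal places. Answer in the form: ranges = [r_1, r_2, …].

ranges = [0.3118, 0.2795, 0.5400, 1.8324, 0.8429, 0.7558, 1.4203]

beam 1: φ=-135°, α=150°
  direction (-0.8660, 0.5000); cell (5,2); t to first gridline: x 0.3118, y 0.4600 (then +1.1547 / +2.0000)
    (4,2) via x @ 0.3118  # hit
  → r_1 = 0.3118
beam 2: φ=-90°, α=195°
  direction (-0.9659, -0.2588); cell (5,2); t to first gridline: x 0.2795, y 2.9751 (then +1.0353 / +3.8637)
    (4,2) via x @ 0.2795  # hit
  → r_2 = 0.2795
beam 3: φ=-45°, α=240°
  direction (-0.5000, -0.8660); cell (5,2); t to first gridline: x 0.5400, y 0.8891 (then +2.0000 / +1.1547)
    (4,2) via x @ 0.5400  # hit
  → r_3 = 0.5400
beam 4: φ=0°, α=285°
  direction (0.2588, -0.9659); cell (5,2); t to first gridline: x 2.8205, y 0.7972 (then +3.8637 / +1.0353)
    (5,1) via y @ 0.7972
    (5,0) via y @ 1.8324  # hit
  → r_4 = 1.8324
beam 5: φ=45°, α=330°
  direction (0.8660, -0.5000); cell (5,2); t to first gridline: x 0.8429, y 1.5400 (then +1.1547 / +2.0000)
    (6,2) via x @ 0.8429  # hit
  → r_5 = 0.8429
beam 6: φ=90°, α=15°
  direction (0.9659, 0.2588); cell (5,2); t to first gridline: x 0.7558, y 0.8887 (then +1.0353 / +3.8637)
    (6,2) via x @ 0.7558  # hit
  → r_6 = 0.7558
beam 7: φ=135°, α=60°
  direction (0.5000, 0.8660); cell (5,2); t to first gridline: x 1.4600, y 0.2656 (then +2.0000 / +1.1547)
    (5,3) via y @ 0.2656
    (5,4) via y @ 1.4203  # hit
  → r_7 = 1.4203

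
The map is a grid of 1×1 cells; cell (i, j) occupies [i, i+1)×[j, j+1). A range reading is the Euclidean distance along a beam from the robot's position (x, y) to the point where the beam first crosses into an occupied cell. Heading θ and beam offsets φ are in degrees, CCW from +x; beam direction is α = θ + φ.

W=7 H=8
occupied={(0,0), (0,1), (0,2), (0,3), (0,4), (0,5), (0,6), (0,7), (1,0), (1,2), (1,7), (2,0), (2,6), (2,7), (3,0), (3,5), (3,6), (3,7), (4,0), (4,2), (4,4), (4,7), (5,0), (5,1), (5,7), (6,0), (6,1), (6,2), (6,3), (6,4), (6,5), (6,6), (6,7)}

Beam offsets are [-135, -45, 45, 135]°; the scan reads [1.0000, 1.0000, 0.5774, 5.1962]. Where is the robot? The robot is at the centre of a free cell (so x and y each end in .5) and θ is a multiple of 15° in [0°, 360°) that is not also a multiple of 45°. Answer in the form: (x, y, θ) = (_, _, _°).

(x, y, θ) = (1.5, 5.5, 165°)

Candidates: 23 free-cell centres × 16 headings = 368 poses. Raycast each; keep the one whose scan matches to 4 dp.
  (2.5, 2.5, 150°): beam 1 = 1.5529 ≠ 1.0000 ✗
  (5.5, 6.5, 15°): beam 1 = 1.7321 ≠ 1.0000 ✗
  (3.5, 1.5, 30°): beam 1 = 0.5176 ≠ 1.0000 ✗
  …
  (1.5, 5.5, 165°): r_1=1.0000, r_2=1.0000, r_3=0.5774, r_4=5.1962 — all match ✓
Unique over the lattice → pose = (1.5, 5.5, 165°).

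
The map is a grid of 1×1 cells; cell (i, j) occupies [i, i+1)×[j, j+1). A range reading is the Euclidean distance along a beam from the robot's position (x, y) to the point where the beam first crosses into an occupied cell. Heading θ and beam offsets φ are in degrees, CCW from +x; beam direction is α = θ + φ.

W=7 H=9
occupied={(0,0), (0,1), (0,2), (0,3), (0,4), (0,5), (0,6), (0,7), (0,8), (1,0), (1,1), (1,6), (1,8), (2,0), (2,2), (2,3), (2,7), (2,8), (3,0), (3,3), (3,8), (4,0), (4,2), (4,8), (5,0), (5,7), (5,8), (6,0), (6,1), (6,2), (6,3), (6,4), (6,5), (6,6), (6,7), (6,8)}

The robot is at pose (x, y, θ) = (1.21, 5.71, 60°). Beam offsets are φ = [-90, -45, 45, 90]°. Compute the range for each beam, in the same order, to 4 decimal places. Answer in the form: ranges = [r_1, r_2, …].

beam 1: φ=-90°, α=330°
  direction (0.8660, -0.5000); cell (1,5); t to first gridline: x 0.9122, y 1.4200 (then +1.1547 / +2.0000)
    (2,5) via x @ 0.9122
    (2,4) via y @ 1.4200
    (3,4) via x @ 2.0669
    (4,4) via x @ 3.2216
    (4,3) via y @ 3.4200
    (5,3) via x @ 4.3763
    (5,2) via y @ 5.4200
    (6,2) via x @ 5.5310  # hit
  → r_1 = 5.5310
beam 2: φ=-45°, α=15°
  direction (0.9659, 0.2588); cell (1,5); t to first gridline: x 0.8179, y 1.1205 (then +1.0353 / +3.8637)
    (2,5) via x @ 0.8179
    (2,6) via y @ 1.1205
    (3,6) via x @ 1.8531
    (4,6) via x @ 2.8884
    (5,6) via x @ 3.9237
    (6,6) via x @ 4.9590  # hit
  → r_2 = 4.9590
beam 3: φ=45°, α=105°
  direction (-0.2588, 0.9659); cell (1,5); t to first gridline: x 0.8114, y 0.3002 (then +3.8637 / +1.0353)
    (1,6) via y @ 0.3002  # hit
  → r_3 = 0.3002
beam 4: φ=90°, α=150°
  direction (-0.8660, 0.5000); cell (1,5); t to first gridline: x 0.2425, y 0.5800 (then +1.1547 / +2.0000)
    (0,5) via x @ 0.2425  # hit
  → r_4 = 0.2425

ranges = [5.5310, 4.9590, 0.3002, 0.2425]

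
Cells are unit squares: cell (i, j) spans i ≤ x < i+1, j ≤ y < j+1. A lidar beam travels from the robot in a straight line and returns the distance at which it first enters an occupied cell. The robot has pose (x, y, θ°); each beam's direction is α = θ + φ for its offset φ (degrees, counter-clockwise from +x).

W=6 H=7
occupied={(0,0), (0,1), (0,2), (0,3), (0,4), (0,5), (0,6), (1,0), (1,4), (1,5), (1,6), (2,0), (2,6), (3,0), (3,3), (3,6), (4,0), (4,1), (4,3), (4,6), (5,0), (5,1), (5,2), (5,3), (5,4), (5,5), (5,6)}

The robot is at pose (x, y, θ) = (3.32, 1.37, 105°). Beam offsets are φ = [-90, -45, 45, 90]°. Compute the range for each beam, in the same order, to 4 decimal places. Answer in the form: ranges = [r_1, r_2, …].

ranges = [0.7040, 1.8822, 2.6789, 1.4296]

beam 1: φ=-90°, α=15°
  dir = (cos 15°, sin 15°) = (0.9659, 0.2588); from cell (3,1)
  next x-line at t=0.7040, next y-line at t=2.4341; Δt_x=1.0353, Δt_y=3.8637
    x: enter (4,1) at t=0.7040 ← occupied
  → r_1 = 0.7040
beam 2: φ=-45°, α=60°
  dir = (cos 60°, sin 60°) = (0.5000, 0.8660); from cell (3,1)
  next x-line at t=1.3600, next y-line at t=0.7275; Δt_x=2.0000, Δt_y=1.1547
    y: enter (3,2) at t=0.7275
    x: enter (4,2) at t=1.3600
    y: enter (4,3) at t=1.8822 ← occupied
  → r_2 = 1.8822
beam 3: φ=45°, α=150°
  dir = (cos 150°, sin 150°) = (-0.8660, 0.5000); from cell (3,1)
  next x-line at t=0.3695, next y-line at t=1.2600; Δt_x=1.1547, Δt_y=2.0000
    x: enter (2,1) at t=0.3695
    y: enter (2,2) at t=1.2600
    x: enter (1,2) at t=1.5242
    x: enter (0,2) at t=2.6789 ← occupied
  → r_3 = 2.6789
beam 4: φ=90°, α=195°
  dir = (cos 195°, sin 195°) = (-0.9659, -0.2588); from cell (3,1)
  next x-line at t=0.3313, next y-line at t=1.4296; Δt_x=1.0353, Δt_y=3.8637
    x: enter (2,1) at t=0.3313
    x: enter (1,1) at t=1.3666
    y: enter (1,0) at t=1.4296 ← occupied
  → r_4 = 1.4296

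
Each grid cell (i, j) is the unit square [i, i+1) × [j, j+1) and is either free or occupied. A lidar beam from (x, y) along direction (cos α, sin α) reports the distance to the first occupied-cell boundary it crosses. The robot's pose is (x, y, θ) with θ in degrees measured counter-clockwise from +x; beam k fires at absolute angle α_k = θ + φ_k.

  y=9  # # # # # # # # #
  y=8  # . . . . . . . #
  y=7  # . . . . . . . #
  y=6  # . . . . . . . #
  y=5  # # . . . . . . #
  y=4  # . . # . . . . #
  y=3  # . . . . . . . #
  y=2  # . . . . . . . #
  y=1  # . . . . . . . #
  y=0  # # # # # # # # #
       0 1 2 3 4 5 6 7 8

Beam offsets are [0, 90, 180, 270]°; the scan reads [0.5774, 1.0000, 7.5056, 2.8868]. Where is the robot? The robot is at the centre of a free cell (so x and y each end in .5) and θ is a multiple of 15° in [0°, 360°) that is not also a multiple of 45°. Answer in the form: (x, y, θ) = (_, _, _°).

(x, y, θ) = (7.5, 3.5, 330°)

The pose lattice has 54·16 = 864 candidates. Test each by forward raycasting.
  (1.5, 4.5, 30°): beam 1 = 7.5056 ≠ 0.5774 ✗
  (2.5, 6.5, 30°): beam 1 = 5.0000 ≠ 0.5774 ✗
  (5.5, 6.5, 120°): beam 1 = 2.8868 ≠ 0.5774 ✗
  (2.5, 8.5, 150°): beam 1 = 1.0000 ≠ 0.5774 ✗
  (3.5, 3.5, 195°): beam 1 = 2.5882 ≠ 0.5774 ✗
  …
  (7.5, 3.5, 330°): r_1=0.5774, r_2=1.0000, r_3=7.5056, r_4=2.8868 — all match ✓
Only this pose fits every beam.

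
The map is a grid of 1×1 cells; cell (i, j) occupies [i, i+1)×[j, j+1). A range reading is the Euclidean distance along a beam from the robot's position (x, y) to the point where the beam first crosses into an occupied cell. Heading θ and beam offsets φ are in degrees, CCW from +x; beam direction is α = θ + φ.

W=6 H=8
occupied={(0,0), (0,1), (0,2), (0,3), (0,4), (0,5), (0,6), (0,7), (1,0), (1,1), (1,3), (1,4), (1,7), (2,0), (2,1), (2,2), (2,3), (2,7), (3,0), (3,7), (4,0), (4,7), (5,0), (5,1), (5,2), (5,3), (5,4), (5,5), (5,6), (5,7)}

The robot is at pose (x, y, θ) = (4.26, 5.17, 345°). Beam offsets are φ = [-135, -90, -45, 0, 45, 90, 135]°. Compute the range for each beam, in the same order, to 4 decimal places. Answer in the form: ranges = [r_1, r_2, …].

ranges = [2.3400, 4.3171, 1.4800, 0.7661, 0.8545, 1.8946, 2.1131]

beam 1: φ=-135°, α=210°
  d=(-0.8660,-0.5000)  start (4,5)  tX=0.3002 tY=0.3400  stride 1/|dx|=1.1547 1/|dy|=2.0000
    cross x-line → (3,5), t=0.3002
    cross y-line → (3,4), t=0.3400
    cross x-line → (2,4), t=1.4549
    cross y-line → (2,3), t=2.3400 (wall)
  → r_1 = 2.3400
beam 2: φ=-90°, α=255°
  d=(-0.2588,-0.9659)  start (4,5)  tX=1.0046 tY=0.1760  stride 1/|dx|=3.8637 1/|dy|=1.0353
    cross y-line → (4,4), t=0.1760
    cross x-line → (3,4), t=1.0046
    cross y-line → (3,3), t=1.2113
    cross y-line → (3,2), t=2.2465
    cross y-line → (3,1), t=3.2818
    cross y-line → (3,0), t=4.3171 (wall)
  → r_2 = 4.3171
beam 3: φ=-45°, α=300°
  d=(0.5000,-0.8660)  start (4,5)  tX=1.4800 tY=0.1963  stride 1/|dx|=2.0000 1/|dy|=1.1547
    cross y-line → (4,4), t=0.1963
    cross y-line → (4,3), t=1.3510
    cross x-line → (5,3), t=1.4800 (wall)
  → r_3 = 1.4800
beam 4: φ=0°, α=345°
  d=(0.9659,-0.2588)  start (4,5)  tX=0.7661 tY=0.6568  stride 1/|dx|=1.0353 1/|dy|=3.8637
    cross y-line → (4,4), t=0.6568
    cross x-line → (5,4), t=0.7661 (wall)
  → r_4 = 0.7661
beam 5: φ=45°, α=30°
  d=(0.8660,0.5000)  start (4,5)  tX=0.8545 tY=1.6600  stride 1/|dx|=1.1547 1/|dy|=2.0000
    cross x-line → (5,5), t=0.8545 (wall)
  → r_5 = 0.8545
beam 6: φ=90°, α=75°
  d=(0.2588,0.9659)  start (4,5)  tX=2.8591 tY=0.8593  stride 1/|dx|=3.8637 1/|dy|=1.0353
    cross y-line → (4,6), t=0.8593
    cross y-line → (4,7), t=1.8946 (wall)
  → r_6 = 1.8946
beam 7: φ=135°, α=120°
  d=(-0.5000,0.8660)  start (4,5)  tX=0.5200 tY=0.9584  stride 1/|dx|=2.0000 1/|dy|=1.1547
    cross x-line → (3,5), t=0.5200
    cross y-line → (3,6), t=0.9584
    cross y-line → (3,7), t=2.1131 (wall)
  → r_7 = 2.1131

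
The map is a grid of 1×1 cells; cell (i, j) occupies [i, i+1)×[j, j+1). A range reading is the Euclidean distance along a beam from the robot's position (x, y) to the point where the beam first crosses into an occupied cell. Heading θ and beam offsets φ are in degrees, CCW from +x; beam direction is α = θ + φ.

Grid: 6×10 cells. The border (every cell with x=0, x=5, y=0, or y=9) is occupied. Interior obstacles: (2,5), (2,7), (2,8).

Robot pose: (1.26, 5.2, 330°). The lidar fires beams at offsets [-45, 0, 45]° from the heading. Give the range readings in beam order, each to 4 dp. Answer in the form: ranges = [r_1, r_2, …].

ranges = [4.3482, 4.3186, 0.7661]

beam 1: φ=-45°, α=285°
  d=(0.2588,-0.9659)  start (1,5)  tX=2.8591 tY=0.2071  stride 1/|dx|=3.8637 1/|dy|=1.0353
    cross y-line → (1,4), t=0.2071
    cross y-line → (1,3), t=1.2423
    cross y-line → (1,2), t=2.2776
    cross x-line → (2,2), t=2.8591
    cross y-line → (2,1), t=3.3129
    cross y-line → (2,0), t=4.3482 (wall)
  → r_1 = 4.3482
beam 2: φ=0°, α=330°
  d=(0.8660,-0.5000)  start (1,5)  tX=0.8545 tY=0.4000  stride 1/|dx|=1.1547 1/|dy|=2.0000
    cross y-line → (1,4), t=0.4000
    cross x-line → (2,4), t=0.8545
    cross x-line → (3,4), t=2.0092
    cross y-line → (3,3), t=2.4000
    cross x-line → (4,3), t=3.1639
    cross x-line → (5,3), t=4.3186 (wall)
  → r_2 = 4.3186
beam 3: φ=45°, α=15°
  d=(0.9659,0.2588)  start (1,5)  tX=0.7661 tY=3.0910  stride 1/|dx|=1.0353 1/|dy|=3.8637
    cross x-line → (2,5), t=0.7661 (wall)
  → r_3 = 0.7661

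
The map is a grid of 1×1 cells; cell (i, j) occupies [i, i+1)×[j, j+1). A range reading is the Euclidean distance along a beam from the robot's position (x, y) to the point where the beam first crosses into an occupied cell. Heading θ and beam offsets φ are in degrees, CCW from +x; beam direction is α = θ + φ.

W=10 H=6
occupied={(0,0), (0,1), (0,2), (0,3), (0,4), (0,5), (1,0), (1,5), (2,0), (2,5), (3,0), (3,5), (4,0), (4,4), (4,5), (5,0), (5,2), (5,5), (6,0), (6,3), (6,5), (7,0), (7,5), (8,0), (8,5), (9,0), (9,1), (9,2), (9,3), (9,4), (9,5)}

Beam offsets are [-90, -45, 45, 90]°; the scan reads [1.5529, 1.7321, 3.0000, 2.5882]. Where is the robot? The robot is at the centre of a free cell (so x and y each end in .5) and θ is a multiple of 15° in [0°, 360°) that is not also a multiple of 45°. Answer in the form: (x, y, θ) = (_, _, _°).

Candidates: 29 free-cell centres × 16 headings = 464 poses. Raycast each; keep the one whose scan matches to 4 dp.
  (6.5, 1.5, 105°): beam 1 = 2.5882 ≠ 1.5529 ✗
  (5.5, 1.5, 285°): beam 1 = 1.9319 ≠ 1.5529 ✗
  (4.5, 3.5, 330°): beam 1 = 2.8868 ≠ 1.5529 ✗
  …
  (1.5, 2.5, 345°): r_1=1.5529, r_2=1.7321, r_3=3.0000, r_4=2.5882 — all match ✓
Only this pose fits every beam.

(x, y, θ) = (1.5, 2.5, 345°)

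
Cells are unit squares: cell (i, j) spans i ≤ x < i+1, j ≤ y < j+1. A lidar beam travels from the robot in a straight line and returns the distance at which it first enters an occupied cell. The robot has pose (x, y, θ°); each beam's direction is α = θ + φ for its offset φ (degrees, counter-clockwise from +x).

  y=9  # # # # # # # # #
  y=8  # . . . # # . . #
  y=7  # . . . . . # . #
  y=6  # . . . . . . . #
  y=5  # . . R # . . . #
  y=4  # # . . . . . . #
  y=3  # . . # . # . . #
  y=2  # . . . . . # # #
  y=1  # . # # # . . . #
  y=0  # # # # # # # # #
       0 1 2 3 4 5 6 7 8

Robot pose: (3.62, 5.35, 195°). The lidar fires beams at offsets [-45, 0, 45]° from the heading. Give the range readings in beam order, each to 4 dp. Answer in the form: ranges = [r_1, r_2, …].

ranges = [3.0253, 1.6771, 5.0229]

beam 1: φ=-45°, α=150°
  d=(-0.8660,0.5000)  start (3,5)  tX=0.7159 tY=1.3000  stride 1/|dx|=1.1547 1/|dy|=2.0000
    cross x-line → (2,5), t=0.7159
    cross y-line → (2,6), t=1.3000
    cross x-line → (1,6), t=1.8706
    cross x-line → (0,6), t=3.0253 (wall)
  → r_1 = 3.0253
beam 2: φ=0°, α=195°
  d=(-0.9659,-0.2588)  start (3,5)  tX=0.6419 tY=1.3523  stride 1/|dx|=1.0353 1/|dy|=3.8637
    cross x-line → (2,5), t=0.6419
    cross y-line → (2,4), t=1.3523
    cross x-line → (1,4), t=1.6771 (wall)
  → r_2 = 1.6771
beam 3: φ=45°, α=240°
  d=(-0.5000,-0.8660)  start (3,5)  tX=1.2400 tY=0.4041  stride 1/|dx|=2.0000 1/|dy|=1.1547
    cross y-line → (3,4), t=0.4041
    cross x-line → (2,4), t=1.2400
    cross y-line → (2,3), t=1.5588
    cross y-line → (2,2), t=2.7135
    cross x-line → (1,2), t=3.2400
    cross y-line → (1,1), t=3.8682
    cross y-line → (1,0), t=5.0229 (wall)
  → r_3 = 5.0229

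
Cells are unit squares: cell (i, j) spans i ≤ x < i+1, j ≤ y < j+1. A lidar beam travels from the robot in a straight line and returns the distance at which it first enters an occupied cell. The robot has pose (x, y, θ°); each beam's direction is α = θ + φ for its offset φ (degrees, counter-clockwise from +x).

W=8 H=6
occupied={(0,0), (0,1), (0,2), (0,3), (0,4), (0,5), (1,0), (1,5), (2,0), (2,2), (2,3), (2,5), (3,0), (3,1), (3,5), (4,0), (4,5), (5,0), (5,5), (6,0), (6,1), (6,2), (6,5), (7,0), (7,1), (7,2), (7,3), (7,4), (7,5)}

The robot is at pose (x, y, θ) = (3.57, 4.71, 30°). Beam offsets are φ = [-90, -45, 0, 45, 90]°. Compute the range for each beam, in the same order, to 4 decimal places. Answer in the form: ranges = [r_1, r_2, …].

beam 1: φ=-90°, α=300°
  cosα=0.5000 sinα=-0.8660 | (3,4) | tMaxX 0.8600 tMaxY 0.8198 | tΔX 2.0000 tΔY 1.1547
    t=0.8198 [y] (3,3)
    t=0.8600 [x] (4,3)
    t=1.9745 [y] (4,2)
    t=2.8600 [x] (5,2)
    t=3.1292 [y] (5,1)
    t=4.2839 [y] (5,0) — stop
  → r_1 = 4.2839
beam 2: φ=-45°, α=345°
  cosα=0.9659 sinα=-0.2588 | (3,4) | tMaxX 0.4452 tMaxY 2.7432 | tΔX 1.0353 tΔY 3.8637
    t=0.4452 [x] (4,4)
    t=1.4804 [x] (5,4)
    t=2.5157 [x] (6,4)
    t=2.7432 [y] (6,3)
    t=3.5510 [x] (7,3) — stop
  → r_2 = 3.5510
beam 3: φ=0°, α=30°
  cosα=0.8660 sinα=0.5000 | (3,4) | tMaxX 0.4965 tMaxY 0.5800 | tΔX 1.1547 tΔY 2.0000
    t=0.4965 [x] (4,4)
    t=0.5800 [y] (4,5) — stop
  → r_3 = 0.5800
beam 4: φ=45°, α=75°
  cosα=0.2588 sinα=0.9659 | (3,4) | tMaxX 1.6614 tMaxY 0.3002 | tΔX 3.8637 tΔY 1.0353
    t=0.3002 [y] (3,5) — stop
  → r_4 = 0.3002
beam 5: φ=90°, α=120°
  cosα=-0.5000 sinα=0.8660 | (3,4) | tMaxX 1.1400 tMaxY 0.3349 | tΔX 2.0000 tΔY 1.1547
    t=0.3349 [y] (3,5) — stop
  → r_5 = 0.3349

ranges = [4.2839, 3.5510, 0.5800, 0.3002, 0.3349]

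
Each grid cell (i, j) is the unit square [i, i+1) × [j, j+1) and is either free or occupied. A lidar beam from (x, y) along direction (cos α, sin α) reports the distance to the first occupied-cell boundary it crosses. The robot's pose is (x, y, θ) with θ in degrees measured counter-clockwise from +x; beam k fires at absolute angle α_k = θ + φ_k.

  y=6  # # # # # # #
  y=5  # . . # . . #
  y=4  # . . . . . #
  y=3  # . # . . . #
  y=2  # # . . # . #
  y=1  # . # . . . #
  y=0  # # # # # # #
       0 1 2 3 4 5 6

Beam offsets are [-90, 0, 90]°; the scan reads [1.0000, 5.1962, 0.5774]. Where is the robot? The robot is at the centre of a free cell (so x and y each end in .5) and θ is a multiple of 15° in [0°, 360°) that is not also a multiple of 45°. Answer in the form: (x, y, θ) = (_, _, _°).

(x, y, θ) = (1.5, 5.5, 330°)

Candidates: 20 free-cell centres × 16 headings = 320 poses. Raycast each; keep the one whose scan matches to 4 dp.
  (4.5, 3.5, 240°): beam 1 = 4.0415 ≠ 1.0000 ✗
  (1.5, 1.5, 15°): beam 1 = 0.5176 ≠ 1.0000 ✗
  (5.5, 1.5, 150°): beam 2 = 1.0000 ≠ 5.1962 ✗
  (4.5, 1.5, 150°): beam 1 = 0.5774 ≠ 1.0000 ✗
  …
  (1.5, 5.5, 330°): r_1=1.0000, r_2=5.1962, r_3=0.5774 — all match ✓
Unique over the lattice → pose = (1.5, 5.5, 330°).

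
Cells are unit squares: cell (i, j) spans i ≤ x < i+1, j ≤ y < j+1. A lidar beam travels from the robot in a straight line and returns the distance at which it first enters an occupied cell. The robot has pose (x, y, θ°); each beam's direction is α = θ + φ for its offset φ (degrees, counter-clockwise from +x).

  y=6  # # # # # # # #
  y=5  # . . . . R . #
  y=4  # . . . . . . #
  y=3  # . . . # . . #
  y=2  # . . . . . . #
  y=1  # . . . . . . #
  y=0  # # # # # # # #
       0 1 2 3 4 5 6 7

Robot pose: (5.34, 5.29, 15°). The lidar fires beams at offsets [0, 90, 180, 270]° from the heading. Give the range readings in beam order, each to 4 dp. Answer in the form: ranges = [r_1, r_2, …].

beam 1: φ=0°, α=15°
  direction (0.9659, 0.2588); cell (5,5); t to first gridline: x 0.6833, y 2.7432 (then +1.0353 / +3.8637)
    (6,5) via x @ 0.6833
    (7,5) via x @ 1.7186  # hit
  → r_1 = 1.7186
beam 2: φ=90°, α=105°
  direction (-0.2588, 0.9659); cell (5,5); t to first gridline: x 1.3137, y 0.7350 (then +3.8637 / +1.0353)
    (5,6) via y @ 0.7350  # hit
  → r_2 = 0.7350
beam 3: φ=180°, α=195°
  direction (-0.9659, -0.2588); cell (5,5); t to first gridline: x 0.3520, y 1.1205 (then +1.0353 / +3.8637)
    (4,5) via x @ 0.3520
    (4,4) via y @ 1.1205
    (3,4) via x @ 1.3873
    (2,4) via x @ 2.4225
    (1,4) via x @ 3.4578
    (0,4) via x @ 4.4931  # hit
  → r_3 = 4.4931
beam 4: φ=270°, α=285°
  direction (0.2588, -0.9659); cell (5,5); t to first gridline: x 2.5500, y 0.3002 (then +3.8637 / +1.0353)
    (5,4) via y @ 0.3002
    (5,3) via y @ 1.3355
    (5,2) via y @ 2.3708
    (6,2) via x @ 2.5500
    (6,1) via y @ 3.4061
    (6,0) via y @ 4.4413  # hit
  → r_4 = 4.4413

ranges = [1.7186, 0.7350, 4.4931, 4.4413]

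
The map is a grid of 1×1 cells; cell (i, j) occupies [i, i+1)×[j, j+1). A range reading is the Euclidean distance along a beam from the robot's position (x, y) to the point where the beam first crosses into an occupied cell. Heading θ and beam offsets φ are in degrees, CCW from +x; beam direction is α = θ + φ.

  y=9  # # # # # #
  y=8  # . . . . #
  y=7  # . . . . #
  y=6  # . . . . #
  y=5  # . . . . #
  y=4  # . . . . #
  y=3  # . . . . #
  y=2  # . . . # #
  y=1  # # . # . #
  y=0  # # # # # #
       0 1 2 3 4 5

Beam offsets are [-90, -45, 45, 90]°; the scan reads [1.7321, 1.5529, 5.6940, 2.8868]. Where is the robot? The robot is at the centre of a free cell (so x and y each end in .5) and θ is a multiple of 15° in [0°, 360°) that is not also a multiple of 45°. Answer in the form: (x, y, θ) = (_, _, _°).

(x, y, θ) = (2.5, 7.5, 240°)

The pose lattice has 29·16 = 464 candidates. Test each by forward raycasting.
  (3.5, 8.5, 105°): beam 1 = 1.5529 ≠ 1.7321 ✗
  (3.5, 8.5, 330°): beam 1 = 5.0000 ≠ 1.7321 ✗
  (4.5, 8.5, 210°): beam 1 = 0.5774 ≠ 1.7321 ✗
  …
  (2.5, 7.5, 240°): r_1=1.7321, r_2=1.5529, r_3=5.6940, r_4=2.8868 — all match ✓
No second candidate reproduces the full scan.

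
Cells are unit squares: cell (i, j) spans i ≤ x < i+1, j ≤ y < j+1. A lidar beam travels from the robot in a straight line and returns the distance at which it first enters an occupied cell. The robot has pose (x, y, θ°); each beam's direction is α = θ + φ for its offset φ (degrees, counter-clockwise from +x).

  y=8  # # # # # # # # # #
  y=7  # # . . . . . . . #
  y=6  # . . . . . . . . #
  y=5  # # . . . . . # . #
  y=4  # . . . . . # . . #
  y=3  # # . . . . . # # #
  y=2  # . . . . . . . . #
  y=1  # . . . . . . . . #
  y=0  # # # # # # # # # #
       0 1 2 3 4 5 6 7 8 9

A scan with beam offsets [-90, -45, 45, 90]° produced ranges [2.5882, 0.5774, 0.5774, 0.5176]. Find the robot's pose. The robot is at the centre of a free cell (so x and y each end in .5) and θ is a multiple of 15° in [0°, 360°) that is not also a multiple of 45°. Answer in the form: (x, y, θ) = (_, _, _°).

Enumerate (i+0.5, j+0.5, θ) over the 49 free cells and 16 admissible headings. For each, cast all 4 beams and compare to the given ranges.
  (8.5, 1.5, 165°): beam 1 = 1.5529 ≠ 2.5882 ✗
  (1.5, 2.5, 300°): beam 1 = 0.5774 ≠ 2.5882 ✗
  (8.5, 6.5, 165°): beam 1 = 1.5529 ≠ 2.5882 ✗
  (2.5, 1.5, 30°): beam 1 = 0.5774 ≠ 2.5882 ✗
  (1.5, 2.5, 345°): beam 1 = 1.5529 ≠ 2.5882 ✗
  …
  (6.5, 3.5, 15°): r_1=2.5882, r_2=0.5774, r_3=0.5774, r_4=0.5176 — all match ✓
No second candidate reproduces the full scan.

(x, y, θ) = (6.5, 3.5, 15°)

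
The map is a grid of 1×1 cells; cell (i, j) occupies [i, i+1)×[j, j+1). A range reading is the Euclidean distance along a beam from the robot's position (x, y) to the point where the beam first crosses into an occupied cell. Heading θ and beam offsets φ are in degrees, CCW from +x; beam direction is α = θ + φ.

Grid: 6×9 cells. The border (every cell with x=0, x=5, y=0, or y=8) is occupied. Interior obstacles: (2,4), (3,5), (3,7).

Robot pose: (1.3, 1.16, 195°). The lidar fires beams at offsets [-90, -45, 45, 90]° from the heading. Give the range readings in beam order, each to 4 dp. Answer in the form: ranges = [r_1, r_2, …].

beam 1: φ=-90°, α=105°
  direction (-0.2588, 0.9659); cell (1,1); t to first gridline: x 1.1591, y 0.8696 (then +3.8637 / +1.0353)
    (1,2) via y @ 0.8696
    (0,2) via x @ 1.1591  # hit
  → r_1 = 1.1591
beam 2: φ=-45°, α=150°
  direction (-0.8660, 0.5000); cell (1,1); t to first gridline: x 0.3464, y 1.6800 (then +1.1547 / +2.0000)
    (0,1) via x @ 0.3464  # hit
  → r_2 = 0.3464
beam 3: φ=45°, α=240°
  direction (-0.5000, -0.8660); cell (1,1); t to first gridline: x 0.6000, y 0.1848 (then +2.0000 / +1.1547)
    (1,0) via y @ 0.1848  # hit
  → r_3 = 0.1848
beam 4: φ=90°, α=285°
  direction (0.2588, -0.9659); cell (1,1); t to first gridline: x 2.7046, y 0.1656 (then +3.8637 / +1.0353)
    (1,0) via y @ 0.1656  # hit
  → r_4 = 0.1656

ranges = [1.1591, 0.3464, 0.1848, 0.1656]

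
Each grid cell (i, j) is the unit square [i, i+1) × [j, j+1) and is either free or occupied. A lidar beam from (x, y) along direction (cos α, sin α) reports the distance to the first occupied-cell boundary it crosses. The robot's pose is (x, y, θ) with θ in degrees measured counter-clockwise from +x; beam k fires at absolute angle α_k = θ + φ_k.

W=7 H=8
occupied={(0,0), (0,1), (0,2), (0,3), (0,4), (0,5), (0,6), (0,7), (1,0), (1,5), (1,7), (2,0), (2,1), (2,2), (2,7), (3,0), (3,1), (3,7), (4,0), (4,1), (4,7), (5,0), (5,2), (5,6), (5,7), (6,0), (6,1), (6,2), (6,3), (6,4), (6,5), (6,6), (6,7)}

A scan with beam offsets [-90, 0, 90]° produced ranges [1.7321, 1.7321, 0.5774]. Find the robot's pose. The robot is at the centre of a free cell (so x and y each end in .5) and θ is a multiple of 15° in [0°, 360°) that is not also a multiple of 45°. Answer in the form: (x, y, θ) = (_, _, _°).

(x, y, θ) = (2.5, 3.5, 210°)

Candidates: 23 free-cell centres × 16 headings = 368 poses. Raycast each; keep the one whose scan matches to 4 dp.
  (1.5, 3.5, 255°): beam 1 = 0.5176 ≠ 1.7321 ✗
  (2.5, 4.5, 75°): beam 1 = 3.6235 ≠ 1.7321 ✗
  (1.5, 2.5, 15°): beam 1 = 1.5529 ≠ 1.7321 ✗
  (3.5, 5.5, 75°): beam 1 = 2.5882 ≠ 1.7321 ✗
  …
  (2.5, 3.5, 210°): r_1=1.7321, r_2=1.7321, r_3=0.5774 — all match ✓
No second candidate reproduces the full scan.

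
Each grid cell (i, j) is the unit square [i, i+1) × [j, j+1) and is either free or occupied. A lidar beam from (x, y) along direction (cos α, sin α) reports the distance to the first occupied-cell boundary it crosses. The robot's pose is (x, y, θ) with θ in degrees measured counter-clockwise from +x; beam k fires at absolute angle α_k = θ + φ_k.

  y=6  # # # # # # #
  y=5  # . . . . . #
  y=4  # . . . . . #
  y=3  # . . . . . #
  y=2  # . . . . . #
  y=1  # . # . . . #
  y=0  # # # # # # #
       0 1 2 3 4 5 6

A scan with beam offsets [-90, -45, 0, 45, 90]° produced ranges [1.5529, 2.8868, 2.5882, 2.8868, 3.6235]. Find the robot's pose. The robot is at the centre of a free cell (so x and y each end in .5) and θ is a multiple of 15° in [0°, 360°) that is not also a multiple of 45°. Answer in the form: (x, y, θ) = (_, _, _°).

Enumerate (i+0.5, j+0.5, θ) over the 24 free cells and 16 admissible headings. For each, cast all 5 beams and compare to the given ranges.
  (5.5, 1.5, 240°): beam 1 = 5.1962 ≠ 1.5529 ✗
  (1.5, 4.5, 30°): beam 1 = 2.8868 ≠ 1.5529 ✗
  (2.5, 2.5, 15°): beam 1 = 0.5176 ≠ 1.5529 ✗
  (5.5, 5.5, 105°): beam 1 = 0.5176 ≠ 1.5529 ✗
  (1.5, 4.5, 330°): beam 1 = 1.0000 ≠ 1.5529 ✗
  …
  (3.5, 4.5, 195°): r_1=1.5529, r_2=2.8868, r_3=2.5882, r_4=2.8868, r_5=3.6235 — all match ✓
No second candidate reproduces the full scan.

(x, y, θ) = (3.5, 4.5, 195°)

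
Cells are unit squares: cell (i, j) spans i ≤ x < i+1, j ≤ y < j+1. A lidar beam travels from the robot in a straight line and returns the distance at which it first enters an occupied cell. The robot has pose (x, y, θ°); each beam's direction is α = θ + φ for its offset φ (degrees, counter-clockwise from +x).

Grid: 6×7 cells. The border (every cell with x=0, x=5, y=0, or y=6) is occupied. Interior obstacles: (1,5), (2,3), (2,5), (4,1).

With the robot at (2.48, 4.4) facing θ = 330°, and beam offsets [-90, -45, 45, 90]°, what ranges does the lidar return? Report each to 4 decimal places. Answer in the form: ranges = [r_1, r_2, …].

ranges = [0.4619, 0.4141, 2.6089, 0.6928]

beam 1: φ=-90°, α=240°
  dir = (cos 240°, sin 240°) = (-0.5000, -0.8660); from cell (2,4)
  next x-line at t=0.9600, next y-line at t=0.4619; Δt_x=2.0000, Δt_y=1.1547
    y: enter (2,3) at t=0.4619 ← occupied
  → r_1 = 0.4619
beam 2: φ=-45°, α=285°
  dir = (cos 285°, sin 285°) = (0.2588, -0.9659); from cell (2,4)
  next x-line at t=2.0091, next y-line at t=0.4141; Δt_x=3.8637, Δt_y=1.0353
    y: enter (2,3) at t=0.4141 ← occupied
  → r_2 = 0.4141
beam 3: φ=45°, α=15°
  dir = (cos 15°, sin 15°) = (0.9659, 0.2588); from cell (2,4)
  next x-line at t=0.5383, next y-line at t=2.3182; Δt_x=1.0353, Δt_y=3.8637
    x: enter (3,4) at t=0.5383
    x: enter (4,4) at t=1.5736
    y: enter (4,5) at t=2.3182
    x: enter (5,5) at t=2.6089 ← occupied
  → r_3 = 2.6089
beam 4: φ=90°, α=60°
  dir = (cos 60°, sin 60°) = (0.5000, 0.8660); from cell (2,4)
  next x-line at t=1.0400, next y-line at t=0.6928; Δt_x=2.0000, Δt_y=1.1547
    y: enter (2,5) at t=0.6928 ← occupied
  → r_4 = 0.6928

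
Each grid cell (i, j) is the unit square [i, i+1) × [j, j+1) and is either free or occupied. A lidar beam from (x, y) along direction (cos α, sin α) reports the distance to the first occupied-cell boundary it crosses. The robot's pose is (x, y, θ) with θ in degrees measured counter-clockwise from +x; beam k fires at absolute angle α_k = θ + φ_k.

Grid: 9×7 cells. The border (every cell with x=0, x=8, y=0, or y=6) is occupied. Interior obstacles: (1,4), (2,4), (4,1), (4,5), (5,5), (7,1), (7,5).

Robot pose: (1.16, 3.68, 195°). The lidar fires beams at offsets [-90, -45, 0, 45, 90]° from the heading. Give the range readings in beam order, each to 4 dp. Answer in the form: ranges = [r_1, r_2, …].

beam 1: φ=-90°, α=105°
  direction (-0.2588, 0.9659); cell (1,3); t to first gridline: x 0.6182, y 0.3313 (then +3.8637 / +1.0353)
    (1,4) via y @ 0.3313  # hit
  → r_1 = 0.3313
beam 2: φ=-45°, α=150°
  direction (-0.8660, 0.5000); cell (1,3); t to first gridline: x 0.1848, y 0.6400 (then +1.1547 / +2.0000)
    (0,3) via x @ 0.1848  # hit
  → r_2 = 0.1848
beam 3: φ=0°, α=195°
  direction (-0.9659, -0.2588); cell (1,3); t to first gridline: x 0.1656, y 2.6273 (then +1.0353 / +3.8637)
    (0,3) via x @ 0.1656  # hit
  → r_3 = 0.1656
beam 4: φ=45°, α=240°
  direction (-0.5000, -0.8660); cell (1,3); t to first gridline: x 0.3200, y 0.7852 (then +2.0000 / +1.1547)
    (0,3) via x @ 0.3200  # hit
  → r_4 = 0.3200
beam 5: φ=90°, α=285°
  direction (0.2588, -0.9659); cell (1,3); t to first gridline: x 3.2455, y 0.7040 (then +3.8637 / +1.0353)
    (1,2) via y @ 0.7040
    (1,1) via y @ 1.7393
    (1,0) via y @ 2.7745  # hit
  → r_5 = 2.7745

ranges = [0.3313, 0.1848, 0.1656, 0.3200, 2.7745]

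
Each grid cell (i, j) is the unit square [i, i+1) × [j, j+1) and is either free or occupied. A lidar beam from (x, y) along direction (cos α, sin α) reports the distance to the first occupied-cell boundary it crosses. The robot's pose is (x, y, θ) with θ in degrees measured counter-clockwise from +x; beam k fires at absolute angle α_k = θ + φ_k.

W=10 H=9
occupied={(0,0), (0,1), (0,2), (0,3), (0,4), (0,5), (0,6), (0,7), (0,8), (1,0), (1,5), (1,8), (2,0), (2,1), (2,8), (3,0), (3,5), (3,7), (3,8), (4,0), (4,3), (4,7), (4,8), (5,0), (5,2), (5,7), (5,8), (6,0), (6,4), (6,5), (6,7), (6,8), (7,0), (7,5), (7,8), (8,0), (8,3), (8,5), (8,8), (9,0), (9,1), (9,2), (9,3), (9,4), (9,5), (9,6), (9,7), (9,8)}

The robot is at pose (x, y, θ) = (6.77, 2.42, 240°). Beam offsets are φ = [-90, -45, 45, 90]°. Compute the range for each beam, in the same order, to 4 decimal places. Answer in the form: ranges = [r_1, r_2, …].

ranges = [0.8891, 0.7972, 1.4701, 2.5750]

beam 1: φ=-90°, α=150°
  dir = (cos 150°, sin 150°) = (-0.8660, 0.5000); from cell (6,2)
  next x-line at t=0.8891, next y-line at t=1.1600; Δt_x=1.1547, Δt_y=2.0000
    x: enter (5,2) at t=0.8891 ← occupied
  → r_1 = 0.8891
beam 2: φ=-45°, α=195°
  dir = (cos 195°, sin 195°) = (-0.9659, -0.2588); from cell (6,2)
  next x-line at t=0.7972, next y-line at t=1.6228; Δt_x=1.0353, Δt_y=3.8637
    x: enter (5,2) at t=0.7972 ← occupied
  → r_2 = 0.7972
beam 3: φ=45°, α=285°
  dir = (cos 285°, sin 285°) = (0.2588, -0.9659); from cell (6,2)
  next x-line at t=0.8887, next y-line at t=0.4348; Δt_x=3.8637, Δt_y=1.0353
    y: enter (6,1) at t=0.4348
    x: enter (7,1) at t=0.8887
    y: enter (7,0) at t=1.4701 ← occupied
  → r_3 = 1.4701
beam 4: φ=90°, α=330°
  dir = (cos 330°, sin 330°) = (0.8660, -0.5000); from cell (6,2)
  next x-line at t=0.2656, next y-line at t=0.8400; Δt_x=1.1547, Δt_y=2.0000
    x: enter (7,2) at t=0.2656
    y: enter (7,1) at t=0.8400
    x: enter (8,1) at t=1.4203
    x: enter (9,1) at t=2.5750 ← occupied
  → r_4 = 2.5750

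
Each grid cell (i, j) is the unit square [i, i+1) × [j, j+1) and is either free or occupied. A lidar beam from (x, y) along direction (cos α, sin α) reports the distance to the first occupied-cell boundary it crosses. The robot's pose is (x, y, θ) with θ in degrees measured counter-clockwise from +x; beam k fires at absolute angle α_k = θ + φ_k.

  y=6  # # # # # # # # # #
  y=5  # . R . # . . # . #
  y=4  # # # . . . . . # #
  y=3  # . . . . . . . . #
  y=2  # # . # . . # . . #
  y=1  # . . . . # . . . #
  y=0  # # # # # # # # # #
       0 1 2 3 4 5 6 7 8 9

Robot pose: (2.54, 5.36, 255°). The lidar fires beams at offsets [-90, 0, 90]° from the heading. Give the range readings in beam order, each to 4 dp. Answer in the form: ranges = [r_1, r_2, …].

ranges = [1.5943, 0.3727, 6.6879]

beam 1: φ=-90°, α=165°
  direction (-0.9659, 0.2588); cell (2,5); t to first gridline: x 0.5590, y 2.4728 (then +1.0353 / +3.8637)
    (1,5) via x @ 0.5590
    (0,5) via x @ 1.5943  # hit
  → r_1 = 1.5943
beam 2: φ=0°, α=255°
  direction (-0.2588, -0.9659); cell (2,5); t to first gridline: x 2.0864, y 0.3727 (then +3.8637 / +1.0353)
    (2,4) via y @ 0.3727  # hit
  → r_2 = 0.3727
beam 3: φ=90°, α=345°
  direction (0.9659, -0.2588); cell (2,5); t to first gridline: x 0.4762, y 1.3909 (then +1.0353 / +3.8637)
    (3,5) via x @ 0.4762
    (3,4) via y @ 1.3909
    (4,4) via x @ 1.5115
    (5,4) via x @ 2.5468
    (6,4) via x @ 3.5821
    (7,4) via x @ 4.6173
    (7,3) via y @ 5.2546
    (8,3) via x @ 5.6526
    (9,3) via x @ 6.6879  # hit
  → r_3 = 6.6879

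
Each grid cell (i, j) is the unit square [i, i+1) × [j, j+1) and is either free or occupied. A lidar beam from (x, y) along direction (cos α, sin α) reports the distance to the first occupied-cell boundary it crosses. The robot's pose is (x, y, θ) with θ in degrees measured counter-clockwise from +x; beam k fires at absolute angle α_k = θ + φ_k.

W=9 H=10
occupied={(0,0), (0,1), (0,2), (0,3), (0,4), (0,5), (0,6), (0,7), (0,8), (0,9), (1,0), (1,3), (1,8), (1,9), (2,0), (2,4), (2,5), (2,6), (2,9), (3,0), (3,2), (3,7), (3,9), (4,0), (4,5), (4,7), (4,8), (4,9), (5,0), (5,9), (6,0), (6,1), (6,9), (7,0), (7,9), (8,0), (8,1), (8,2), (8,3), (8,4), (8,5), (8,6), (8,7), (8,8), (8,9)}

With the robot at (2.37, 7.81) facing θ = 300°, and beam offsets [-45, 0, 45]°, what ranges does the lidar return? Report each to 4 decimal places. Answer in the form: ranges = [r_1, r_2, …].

beam 1: φ=-45°, α=255°
  cosα=-0.2588 sinα=-0.9659 | (2,7) | tMaxX 1.4296 tMaxY 0.8386 | tΔX 3.8637 tΔY 1.0353
    t=0.8386 [y] (2,6) — stop
  → r_1 = 0.8386
beam 2: φ=0°, α=300°
  cosα=0.5000 sinα=-0.8660 | (2,7) | tMaxX 1.2600 tMaxY 0.9353 | tΔX 2.0000 tΔY 1.1547
    t=0.9353 [y] (2,6) — stop
  → r_2 = 0.9353
beam 3: φ=45°, α=345°
  cosα=0.9659 sinα=-0.2588 | (2,7) | tMaxX 0.6522 tMaxY 3.1296 | tΔX 1.0353 tΔY 3.8637
    t=0.6522 [x] (3,7) — stop
  → r_3 = 0.6522

ranges = [0.8386, 0.9353, 0.6522]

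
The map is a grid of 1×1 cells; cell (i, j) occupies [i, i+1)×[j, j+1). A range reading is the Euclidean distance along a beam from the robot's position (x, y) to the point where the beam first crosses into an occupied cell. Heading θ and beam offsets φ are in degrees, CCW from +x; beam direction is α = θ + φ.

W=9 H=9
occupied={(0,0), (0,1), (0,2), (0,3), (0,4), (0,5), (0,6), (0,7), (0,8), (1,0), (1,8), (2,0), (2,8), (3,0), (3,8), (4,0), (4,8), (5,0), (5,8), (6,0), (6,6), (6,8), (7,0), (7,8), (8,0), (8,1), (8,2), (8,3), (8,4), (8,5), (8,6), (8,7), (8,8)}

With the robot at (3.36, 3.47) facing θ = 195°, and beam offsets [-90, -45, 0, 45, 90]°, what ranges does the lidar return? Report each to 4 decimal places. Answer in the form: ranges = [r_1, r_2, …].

ranges = [4.6898, 2.7251, 2.4433, 2.8521, 2.5571]

beam 1: φ=-90°, α=105°
  dir = (cos 105°, sin 105°) = (-0.2588, 0.9659); from cell (3,3)
  next x-line at t=1.3909, next y-line at t=0.5487; Δt_x=3.8637, Δt_y=1.0353
    y: enter (3,4) at t=0.5487
    x: enter (2,4) at t=1.3909
    y: enter (2,5) at t=1.5840
    y: enter (2,6) at t=2.6192
    y: enter (2,7) at t=3.6545
    y: enter (2,8) at t=4.6898 ← occupied
  → r_1 = 4.6898
beam 2: φ=-45°, α=150°
  dir = (cos 150°, sin 150°) = (-0.8660, 0.5000); from cell (3,3)
  next x-line at t=0.4157, next y-line at t=1.0600; Δt_x=1.1547, Δt_y=2.0000
    x: enter (2,3) at t=0.4157
    y: enter (2,4) at t=1.0600
    x: enter (1,4) at t=1.5704
    x: enter (0,4) at t=2.7251 ← occupied
  → r_2 = 2.7251
beam 3: φ=0°, α=195°
  dir = (cos 195°, sin 195°) = (-0.9659, -0.2588); from cell (3,3)
  next x-line at t=0.3727, next y-line at t=1.8159; Δt_x=1.0353, Δt_y=3.8637
    x: enter (2,3) at t=0.3727
    x: enter (1,3) at t=1.4080
    y: enter (1,2) at t=1.8159
    x: enter (0,2) at t=2.4433 ← occupied
  → r_3 = 2.4433
beam 4: φ=45°, α=240°
  dir = (cos 240°, sin 240°) = (-0.5000, -0.8660); from cell (3,3)
  next x-line at t=0.7200, next y-line at t=0.5427; Δt_x=2.0000, Δt_y=1.1547
    y: enter (3,2) at t=0.5427
    x: enter (2,2) at t=0.7200
    y: enter (2,1) at t=1.6974
    x: enter (1,1) at t=2.7200
    y: enter (1,0) at t=2.8521 ← occupied
  → r_4 = 2.8521
beam 5: φ=90°, α=285°
  dir = (cos 285°, sin 285°) = (0.2588, -0.9659); from cell (3,3)
  next x-line at t=2.4728, next y-line at t=0.4866; Δt_x=3.8637, Δt_y=1.0353
    y: enter (3,2) at t=0.4866
    y: enter (3,1) at t=1.5219
    x: enter (4,1) at t=2.4728
    y: enter (4,0) at t=2.5571 ← occupied
  → r_5 = 2.5571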